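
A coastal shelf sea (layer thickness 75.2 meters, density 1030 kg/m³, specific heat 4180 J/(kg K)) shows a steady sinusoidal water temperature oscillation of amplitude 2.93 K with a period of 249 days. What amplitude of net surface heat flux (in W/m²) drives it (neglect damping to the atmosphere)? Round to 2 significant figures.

280

Areal heat capacity C = ρ c_p D = 1030 × 4180 × 75.2 = 3.24×10^8 J m⁻² K⁻¹.
ω = 2π / 2.15×10^7 s = 2.92×10^-7 s⁻¹.
Cω = 3.24×10^8 × 2.92×10^-7 = 94.6 W/(m²·K).
F₀ = A × Cω = 2.93 × 94.6 = 277 W/m².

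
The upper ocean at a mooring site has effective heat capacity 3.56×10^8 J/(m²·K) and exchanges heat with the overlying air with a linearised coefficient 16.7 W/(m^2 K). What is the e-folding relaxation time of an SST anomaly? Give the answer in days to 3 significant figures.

Areal heat capacity C = 3.56×10^8 J/(m²·K) (given).
Relaxation time τ = C / λ = 3.56×10^8 / 16.7 = 2.13×10^7 s.
In days: 2.13×10^7 s / (86400 s/day) = 247 days.

247 days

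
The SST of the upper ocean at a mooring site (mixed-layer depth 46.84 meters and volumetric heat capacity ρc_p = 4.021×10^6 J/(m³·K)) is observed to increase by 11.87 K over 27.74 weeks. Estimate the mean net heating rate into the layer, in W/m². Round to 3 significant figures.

Areal heat capacity C = ρc_p × D = 4.021×10^6 × 46.84 = 1.88×10^8 J/(m^2 K).
Required heat per unit area: Q = C ΔT = 1.88×10^8 × 11.87 = 2.24×10^9 J/m².
Flux F = Q / Δt = 2.24×10^9 / 1.68×10^7 s = 133 W/m².

133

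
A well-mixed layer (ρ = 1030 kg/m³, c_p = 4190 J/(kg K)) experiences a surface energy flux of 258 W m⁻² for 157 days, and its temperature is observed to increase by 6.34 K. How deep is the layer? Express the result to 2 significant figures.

130 m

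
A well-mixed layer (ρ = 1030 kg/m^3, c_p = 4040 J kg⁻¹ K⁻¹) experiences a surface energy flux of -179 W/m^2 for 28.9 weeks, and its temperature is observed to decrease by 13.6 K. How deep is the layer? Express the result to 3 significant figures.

55.3 m

Heat input Q = F Δt = -179 × 1.75×10^7 s = -3.13×10^9 J/m².
Required areal heat capacity C = Q / ΔT = 2.30×10^8 J/(m²·K).
Depth D = C / (ρ c_p) = 2.30×10^8 / (1030 × 4040) = 55.3 m.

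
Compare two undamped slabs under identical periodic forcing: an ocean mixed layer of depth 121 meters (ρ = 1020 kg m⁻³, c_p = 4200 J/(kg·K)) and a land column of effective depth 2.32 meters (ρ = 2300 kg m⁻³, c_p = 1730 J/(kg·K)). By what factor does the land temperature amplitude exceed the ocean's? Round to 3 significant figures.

C_ocean = 1020 × 4200 × 121 = 5.18×10^8 J/(m²·K).
C_land = 2300 × 1730 × 2.32 = 9.23×10^6 J/(m²·K).
Undamped amplitude ∝ 1/C, so A_land/A_ocean = C_ocean/C_land = 56.2.

56.2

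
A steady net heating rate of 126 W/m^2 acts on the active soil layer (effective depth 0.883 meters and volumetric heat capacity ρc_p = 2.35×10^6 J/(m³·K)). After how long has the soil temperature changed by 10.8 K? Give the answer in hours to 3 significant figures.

49.4 hours

Areal heat capacity C = ρc_p × D = 2.35×10^6 × 0.883 = 2.08×10^6 J m⁻² K⁻¹.
Time required: Δt = C ΔT / F = 2.08×10^6 × 10.8 / 126 = 1.78×10^5 s.
In hours: 1.78×10^5 s / (3600 s/hour) = 49.4 hours.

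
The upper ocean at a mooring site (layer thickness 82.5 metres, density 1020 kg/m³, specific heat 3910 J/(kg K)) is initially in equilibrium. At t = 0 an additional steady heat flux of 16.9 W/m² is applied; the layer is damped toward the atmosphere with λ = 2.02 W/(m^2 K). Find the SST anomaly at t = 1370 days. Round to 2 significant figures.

Areal heat capacity C = ρ c_p D = 1020 × 3910 × 82.5 = 3.29×10^8 J/(m²·K).
τ = C / λ = 3.29×10^8 / 2.02 = 1.63×10^8 s.
Equilibrium anomaly ΔT_eq = F / λ = 16.9 / 2.02 = 8.37 K.
t = 1370 days = 1.18×10^8 s, so t/τ = 0.727.
ΔT(t) = ΔT_eq (1 − e^(−t/τ)) = 8.37 × (1 − e^−0.727) = 4.32 K.

4.3 K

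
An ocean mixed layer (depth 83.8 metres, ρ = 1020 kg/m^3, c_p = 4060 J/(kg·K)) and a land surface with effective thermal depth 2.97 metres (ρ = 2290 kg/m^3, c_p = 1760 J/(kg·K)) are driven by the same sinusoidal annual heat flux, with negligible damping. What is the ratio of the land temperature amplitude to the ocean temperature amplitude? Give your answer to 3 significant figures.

29.0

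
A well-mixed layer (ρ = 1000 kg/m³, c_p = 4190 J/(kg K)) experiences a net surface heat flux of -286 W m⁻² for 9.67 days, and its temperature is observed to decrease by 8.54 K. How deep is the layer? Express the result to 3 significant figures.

Heat input Q = F Δt = -286 × 8.35×10^5 s = -2.39×10^8 J/m².
Required areal heat capacity C = Q / ΔT = 2.80×10^7 J/(m²·K).
Depth D = C / (ρ c_p) = 2.80×10^7 / (1000 × 4190) = 6.68 m.

6.68 m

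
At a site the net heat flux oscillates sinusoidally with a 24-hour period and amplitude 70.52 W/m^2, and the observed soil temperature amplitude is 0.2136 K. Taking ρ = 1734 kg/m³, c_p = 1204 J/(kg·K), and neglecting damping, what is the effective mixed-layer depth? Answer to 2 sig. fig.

ω = 2π / 86400 s = 7.27×10^-5 s⁻¹.
Required C = F₀ / (A ω) = 70.52 / (0.2136 × 7.27×10^-5) = 4.54×10^6 J/(m²·K).
D = C / (ρ c_p) = 4.54×10^6 / (1734 × 1204) = 2.17 m.

2.2 m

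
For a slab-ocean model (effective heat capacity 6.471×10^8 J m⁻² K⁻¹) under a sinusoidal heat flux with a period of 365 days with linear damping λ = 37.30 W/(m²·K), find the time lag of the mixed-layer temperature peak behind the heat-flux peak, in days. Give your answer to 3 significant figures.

74.9 days

Areal heat capacity C = 6.471×10^8 J m⁻² K⁻¹ (given).
ω = 2π / 3.15×10^7 s = 1.99×10^-7 s⁻¹.
Phase lag φ = arctan(Cω/λ) = arctan(129/37.30) = 1.29 rad.
Time lag = φ / ω = 1.29 / 1.99×10^-7 = 6.47×10^6 s = 74.9 days.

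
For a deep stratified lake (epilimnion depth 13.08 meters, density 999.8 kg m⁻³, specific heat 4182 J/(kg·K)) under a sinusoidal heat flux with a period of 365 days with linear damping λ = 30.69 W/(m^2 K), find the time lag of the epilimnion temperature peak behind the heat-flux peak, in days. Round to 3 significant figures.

Areal heat capacity C = ρ c_p D = 999.8 × 4182 × 13.08 = 5.47×10^7 J/(m²·K).
ω = 2π / 3.15×10^7 s = 1.99×10^-7 s⁻¹.
Phase lag φ = arctan(Cω/λ) = arctan(10.9/30.69) = 0.341 rad.
Time lag = φ / ω = 0.341 / 1.99×10^-7 = 1.71×10^6 s = 19.8 days.

19.8 days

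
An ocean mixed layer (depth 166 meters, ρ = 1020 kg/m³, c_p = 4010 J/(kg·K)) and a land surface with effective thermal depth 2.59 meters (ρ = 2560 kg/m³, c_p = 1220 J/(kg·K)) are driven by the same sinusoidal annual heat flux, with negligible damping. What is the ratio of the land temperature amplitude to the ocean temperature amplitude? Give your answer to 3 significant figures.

83.9

C_ocean = 1020 × 4010 × 166 = 6.79×10^8 J/(m²·K).
C_land = 2560 × 1220 × 2.59 = 8.09×10^6 J/(m²·K).
Undamped amplitude ∝ 1/C, so A_land/A_ocean = C_ocean/C_land = 83.9.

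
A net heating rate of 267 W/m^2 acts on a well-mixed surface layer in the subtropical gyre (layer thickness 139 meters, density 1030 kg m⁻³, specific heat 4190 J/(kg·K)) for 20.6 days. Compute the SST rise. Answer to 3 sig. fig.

0.792 K

Areal heat capacity C = ρ c_p D = 1030 × 4190 × 139 = 6.00×10^8 J/(m^2 K).
Net heat input Q = F Δt = 267 × (20.6 days × 86400 s/day) = 4.75×10^8 J/m².
ΔT = Q / C = 4.75×10^8 / 6.00×10^8 = 0.792 K.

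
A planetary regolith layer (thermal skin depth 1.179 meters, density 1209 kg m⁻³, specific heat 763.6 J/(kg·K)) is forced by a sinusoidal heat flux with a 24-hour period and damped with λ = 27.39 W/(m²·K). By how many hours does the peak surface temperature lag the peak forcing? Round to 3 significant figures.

4.73 hours

Areal heat capacity C = ρ c_p D = 1209 × 763.6 × 1.179 = 1.09×10^6 J/(m^2 K).
ω = 2π / 86400 s = 7.27×10^-5 s⁻¹.
Phase lag φ = arctan(Cω/λ) = arctan(79.2/27.39) = 1.24 rad.
Time lag = φ / ω = 1.24 / 7.27×10^-5 = 17000 s = 4.73 hours.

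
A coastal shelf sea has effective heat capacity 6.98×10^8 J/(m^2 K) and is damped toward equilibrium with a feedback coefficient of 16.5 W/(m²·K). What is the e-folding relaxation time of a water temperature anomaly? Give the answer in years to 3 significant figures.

1.34 years

Areal heat capacity C = 6.98×10^8 J/(m^2 K) (given).
Relaxation time τ = C / λ = 6.98×10^8 / 16.5 = 4.23×10^7 s.
In years: 4.23×10^7 s / (3.156×10^7 s/year) = 1.34 years.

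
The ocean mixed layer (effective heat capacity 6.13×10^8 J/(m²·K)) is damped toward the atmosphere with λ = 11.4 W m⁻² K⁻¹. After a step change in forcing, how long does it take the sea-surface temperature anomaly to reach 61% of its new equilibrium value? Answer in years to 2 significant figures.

1.6 years

Areal heat capacity C = 6.13×10^8 J/(m²·K) (given).
τ = C / λ = 6.13×10^8 / 11.4 = 5.38×10^7 s.
Fraction reached: 1 − e^(−t/τ) = 0.61 ⇒ t = −τ ln(1 − 0.61) = τ × 0.942.
t = 5.06×10^7 s = 1.60 years.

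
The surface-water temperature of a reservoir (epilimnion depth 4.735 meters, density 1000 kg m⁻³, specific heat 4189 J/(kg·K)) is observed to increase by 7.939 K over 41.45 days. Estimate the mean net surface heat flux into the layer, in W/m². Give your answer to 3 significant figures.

44.0

Areal heat capacity C = ρ c_p D = 1000 × 4189 × 4.735 = 1.98×10^7 J m⁻² K⁻¹.
Required heat per unit area: Q = C ΔT = 1.98×10^7 × 7.939 = 1.57×10^8 J/m².
Flux F = Q / Δt = 1.57×10^8 / 3.58×10^6 s = 44.0 W/m².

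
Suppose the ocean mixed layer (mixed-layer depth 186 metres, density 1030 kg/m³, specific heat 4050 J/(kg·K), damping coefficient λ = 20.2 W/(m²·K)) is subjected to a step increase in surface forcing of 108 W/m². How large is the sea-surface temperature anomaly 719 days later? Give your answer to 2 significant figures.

Areal heat capacity C = ρ c_p D = 1030 × 4050 × 186 = 7.76×10^8 J/(m^2 K).
τ = C / λ = 7.76×10^8 / 20.2 = 3.84×10^7 s.
Equilibrium anomaly ΔT_eq = F / λ = 108 / 20.2 = 5.35 K.
t = 719 days = 6.21×10^7 s, so t/τ = 1.62.
ΔT(t) = ΔT_eq (1 − e^(−t/τ)) = 5.35 × (1 − e^−1.62) = 4.29 K.

4.3 K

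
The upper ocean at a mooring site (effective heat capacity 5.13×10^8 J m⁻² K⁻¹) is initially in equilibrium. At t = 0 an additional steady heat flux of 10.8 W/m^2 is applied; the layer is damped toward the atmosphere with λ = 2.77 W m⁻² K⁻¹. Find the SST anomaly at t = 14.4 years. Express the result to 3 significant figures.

3.56 K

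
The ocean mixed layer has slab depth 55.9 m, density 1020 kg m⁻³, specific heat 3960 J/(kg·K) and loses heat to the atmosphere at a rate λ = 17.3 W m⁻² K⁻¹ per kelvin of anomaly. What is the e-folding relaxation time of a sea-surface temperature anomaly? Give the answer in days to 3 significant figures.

151 days

Areal heat capacity C = ρ c_p D = 1020 × 3960 × 55.9 = 2.26×10^8 J m⁻² K⁻¹.
Relaxation time τ = C / λ = 2.26×10^8 / 17.3 = 1.31×10^7 s.
In days: 1.31×10^7 s / (86400 s/day) = 151 days.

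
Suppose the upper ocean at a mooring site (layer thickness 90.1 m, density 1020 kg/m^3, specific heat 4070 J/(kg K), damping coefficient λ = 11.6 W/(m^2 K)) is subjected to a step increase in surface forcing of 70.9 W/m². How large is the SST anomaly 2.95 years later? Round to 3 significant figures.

5.77 K

Areal heat capacity C = ρ c_p D = 1020 × 4070 × 90.1 = 3.74×10^8 J/(m²·K).
τ = C / λ = 3.74×10^8 / 11.6 = 3.22×10^7 s.
Equilibrium anomaly ΔT_eq = F / λ = 70.9 / 11.6 = 6.11 K.
t = 2.95 years = 9.31×10^7 s, so t/τ = 2.89.
ΔT(t) = ΔT_eq (1 − e^(−t/τ)) = 6.11 × (1 − e^−2.89) = 5.77 K.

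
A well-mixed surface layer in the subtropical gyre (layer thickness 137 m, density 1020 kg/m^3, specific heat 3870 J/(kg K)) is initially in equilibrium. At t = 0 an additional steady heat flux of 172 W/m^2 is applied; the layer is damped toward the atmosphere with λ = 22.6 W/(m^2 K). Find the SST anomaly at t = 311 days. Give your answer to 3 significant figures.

5.13 K

Areal heat capacity C = ρ c_p D = 1020 × 3870 × 137 = 5.41×10^8 J m⁻² K⁻¹.
τ = C / λ = 5.41×10^8 / 22.6 = 2.39×10^7 s.
Equilibrium anomaly ΔT_eq = F / λ = 172 / 22.6 = 7.61 K.
t = 311 days = 2.69×10^7 s, so t/τ = 1.12.
ΔT(t) = ΔT_eq (1 − e^(−t/τ)) = 7.61 × (1 − e^−1.12) = 5.13 K.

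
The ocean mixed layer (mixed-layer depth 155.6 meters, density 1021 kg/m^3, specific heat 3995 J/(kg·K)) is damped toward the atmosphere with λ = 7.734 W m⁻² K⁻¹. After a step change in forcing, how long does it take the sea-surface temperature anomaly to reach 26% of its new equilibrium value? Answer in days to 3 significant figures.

286 days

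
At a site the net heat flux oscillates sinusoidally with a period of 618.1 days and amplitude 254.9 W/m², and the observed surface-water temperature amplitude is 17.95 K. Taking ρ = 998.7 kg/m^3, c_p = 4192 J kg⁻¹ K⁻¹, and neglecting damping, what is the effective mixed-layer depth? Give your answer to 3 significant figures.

28.8 m

ω = 2π / 5.34×10^7 s = 1.18×10^-7 s⁻¹.
Required C = F₀ / (A ω) = 254.9 / (17.95 × 1.18×10^-7) = 1.21×10^8 J/(m²·K).
D = C / (ρ c_p) = 1.21×10^8 / (998.7 × 4192) = 28.8 m.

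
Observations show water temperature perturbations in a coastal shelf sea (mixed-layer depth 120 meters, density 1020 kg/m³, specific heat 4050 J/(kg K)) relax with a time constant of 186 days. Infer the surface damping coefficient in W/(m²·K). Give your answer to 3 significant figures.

Areal heat capacity C = ρ c_p D = 1020 × 4050 × 120 = 4.96×10^8 J/(m²·K).
τ = 186 days = 1.61×10^7 s.
λ = C / τ = 4.96×10^8 / 1.61×10^7 = 30.8 W/(m²·K).

30.8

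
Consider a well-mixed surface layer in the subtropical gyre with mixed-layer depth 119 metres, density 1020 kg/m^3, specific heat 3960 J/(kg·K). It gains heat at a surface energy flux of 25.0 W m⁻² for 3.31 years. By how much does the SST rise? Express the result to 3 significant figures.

5.43 K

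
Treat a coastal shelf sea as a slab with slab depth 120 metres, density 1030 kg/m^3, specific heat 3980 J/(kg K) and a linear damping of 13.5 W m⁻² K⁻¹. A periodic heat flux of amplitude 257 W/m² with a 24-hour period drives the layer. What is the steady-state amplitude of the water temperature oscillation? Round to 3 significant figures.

0.00718 K

Areal heat capacity C = ρ c_p D = 1030 × 3980 × 120 = 4.92×10^8 J/(m²·K).
Angular frequency ω = 2π / T = 2π / 86400 s = 7.27×10^-5 s⁻¹.
√((Cω)² + λ²) = √((35800)² + 13.5²) = 35800 W/(m²·K).
Amplitude A = F₀ / √((Cω)²+λ²) = 257 / 35800 = 0.00718 K.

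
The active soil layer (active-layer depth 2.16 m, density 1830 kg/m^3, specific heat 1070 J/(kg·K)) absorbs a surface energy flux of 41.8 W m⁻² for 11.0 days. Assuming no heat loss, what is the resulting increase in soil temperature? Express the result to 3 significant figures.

Areal heat capacity C = ρ c_p D = 1830 × 1070 × 2.16 = 4.23×10^6 J/(m^2 K).
Net heat input Q = F Δt = 41.8 × (11.0 days × 86400 s/day) = 3.97×10^7 J/m².
ΔT = Q / C = 3.97×10^7 / 4.23×10^6 = 9.39 K.

9.39 K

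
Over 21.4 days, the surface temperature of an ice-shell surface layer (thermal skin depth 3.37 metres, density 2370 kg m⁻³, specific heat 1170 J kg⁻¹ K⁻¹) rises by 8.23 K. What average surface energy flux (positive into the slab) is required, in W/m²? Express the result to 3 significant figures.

41.6

Areal heat capacity C = ρ c_p D = 2370 × 1170 × 3.37 = 9.34×10^6 J m⁻² K⁻¹.
Required heat per unit area: Q = C ΔT = 9.34×10^6 × 8.23 = 7.69×10^7 J/m².
Flux F = Q / Δt = 7.69×10^7 / 1.85×10^6 s = 41.6 W/m².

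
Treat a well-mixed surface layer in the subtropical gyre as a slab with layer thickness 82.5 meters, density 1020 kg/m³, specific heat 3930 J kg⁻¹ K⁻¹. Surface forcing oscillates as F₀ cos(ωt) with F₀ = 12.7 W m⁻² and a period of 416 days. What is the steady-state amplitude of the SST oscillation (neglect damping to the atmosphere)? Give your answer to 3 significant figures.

0.220 K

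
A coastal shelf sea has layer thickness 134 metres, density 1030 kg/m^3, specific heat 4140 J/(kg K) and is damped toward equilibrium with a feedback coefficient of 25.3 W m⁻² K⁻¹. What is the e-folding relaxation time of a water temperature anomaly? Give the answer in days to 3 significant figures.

261 days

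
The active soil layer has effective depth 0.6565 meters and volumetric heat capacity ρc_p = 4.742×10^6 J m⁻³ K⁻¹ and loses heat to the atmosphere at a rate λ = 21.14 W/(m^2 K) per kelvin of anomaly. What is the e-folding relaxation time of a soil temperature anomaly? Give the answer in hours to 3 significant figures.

Areal heat capacity C = ρc_p × D = 4.742×10^6 × 0.6565 = 3.11×10^6 J m⁻² K⁻¹.
Relaxation time τ = C / λ = 3.11×10^6 / 21.14 = 1.47×10^5 s.
In hours: 1.47×10^5 s / (3600 s/hour) = 40.9 hours.

40.9 hours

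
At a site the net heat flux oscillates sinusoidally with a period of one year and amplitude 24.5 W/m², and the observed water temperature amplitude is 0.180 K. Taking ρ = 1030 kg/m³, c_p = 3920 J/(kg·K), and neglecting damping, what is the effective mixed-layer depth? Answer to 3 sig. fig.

169 m

ω = 2π / 3.15×10^7 s = 1.99×10^-7 s⁻¹.
Required C = F₀ / (A ω) = 24.5 / (0.180 × 1.99×10^-7) = 6.83×10^8 J/(m²·K).
D = C / (ρ c_p) = 6.83×10^8 / (1030 × 3920) = 169 m.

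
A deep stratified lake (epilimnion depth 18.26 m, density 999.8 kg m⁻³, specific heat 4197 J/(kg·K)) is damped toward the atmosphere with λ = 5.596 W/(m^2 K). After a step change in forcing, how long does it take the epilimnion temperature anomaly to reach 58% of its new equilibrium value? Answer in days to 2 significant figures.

140 days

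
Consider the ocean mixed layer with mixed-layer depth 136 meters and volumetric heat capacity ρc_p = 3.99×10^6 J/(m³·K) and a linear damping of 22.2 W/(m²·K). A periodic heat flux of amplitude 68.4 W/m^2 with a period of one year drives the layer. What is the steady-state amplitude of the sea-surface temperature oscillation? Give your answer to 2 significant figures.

0.62 K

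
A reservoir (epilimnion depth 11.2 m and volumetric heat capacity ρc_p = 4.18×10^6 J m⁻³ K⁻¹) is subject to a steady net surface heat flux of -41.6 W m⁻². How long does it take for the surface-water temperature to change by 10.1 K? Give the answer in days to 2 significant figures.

Areal heat capacity C = ρc_p × D = 4.18×10^6 × 11.2 = 4.68×10^7 J m⁻² K⁻¹.
Time required: Δt = C ΔT / F = 4.68×10^7 × -10.1 / -41.6 = 1.14×10^7 s.
In days: 1.14×10^7 s / (86400 s/day) = 132 days.

130 days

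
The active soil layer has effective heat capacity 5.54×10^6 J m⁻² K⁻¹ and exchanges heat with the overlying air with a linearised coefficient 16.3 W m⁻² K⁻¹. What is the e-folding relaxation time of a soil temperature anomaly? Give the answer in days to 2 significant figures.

Areal heat capacity C = 5.54×10^6 J m⁻² K⁻¹ (given).
Relaxation time τ = C / λ = 5.54×10^6 / 16.3 = 3.40×10^5 s.
In days: 3.40×10^5 s / (86400 s/day) = 3.93 days.

3.9 days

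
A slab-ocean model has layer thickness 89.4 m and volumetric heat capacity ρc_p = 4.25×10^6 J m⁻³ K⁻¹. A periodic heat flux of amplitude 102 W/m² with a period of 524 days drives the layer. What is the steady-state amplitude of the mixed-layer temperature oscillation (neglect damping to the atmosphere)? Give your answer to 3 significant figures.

Areal heat capacity C = ρc_p × D = 4.25×10^6 × 89.4 = 3.80×10^8 J/(m^2 K).
Angular frequency ω = 2π / T = 2π / 4.53×10^7 s = 1.39×10^-7 s⁻¹.
Cω = 3.80×10^8 × 1.39×10^-7 = 52.7 W/(m²·K).
Amplitude A = F₀ / (Cω) = 102 / 52.7 = 1.93 K.

1.93 K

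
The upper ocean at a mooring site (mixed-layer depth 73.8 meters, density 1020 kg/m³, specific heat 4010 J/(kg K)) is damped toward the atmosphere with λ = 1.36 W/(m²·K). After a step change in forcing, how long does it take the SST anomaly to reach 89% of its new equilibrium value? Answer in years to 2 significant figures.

Areal heat capacity C = ρ c_p D = 1020 × 4010 × 73.8 = 3.02×10^8 J/(m^2 K).
τ = C / λ = 3.02×10^8 / 1.36 = 2.22×10^8 s.
Fraction reached: 1 − e^(−t/τ) = 0.89 ⇒ t = −τ ln(1 − 0.89) = τ × 2.21.
t = 4.90×10^8 s = 15.5 years.

16 years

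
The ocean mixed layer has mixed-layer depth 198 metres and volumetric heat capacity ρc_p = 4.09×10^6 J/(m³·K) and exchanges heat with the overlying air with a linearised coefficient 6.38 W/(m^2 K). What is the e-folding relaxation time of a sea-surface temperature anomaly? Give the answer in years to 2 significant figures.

4.0 years

Areal heat capacity C = ρc_p × D = 4.09×10^6 × 198 = 8.10×10^8 J/(m^2 K).
Relaxation time τ = C / λ = 8.10×10^8 / 6.38 = 1.27×10^8 s.
In years: 1.27×10^8 s / (3.156×10^7 s/year) = 4.02 years.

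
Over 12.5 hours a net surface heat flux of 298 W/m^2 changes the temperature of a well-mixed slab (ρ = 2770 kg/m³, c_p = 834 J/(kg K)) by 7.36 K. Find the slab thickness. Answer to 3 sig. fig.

0.789 m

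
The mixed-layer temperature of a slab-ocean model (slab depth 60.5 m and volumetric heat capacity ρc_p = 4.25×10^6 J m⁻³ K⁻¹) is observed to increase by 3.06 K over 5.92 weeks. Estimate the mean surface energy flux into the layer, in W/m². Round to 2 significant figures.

220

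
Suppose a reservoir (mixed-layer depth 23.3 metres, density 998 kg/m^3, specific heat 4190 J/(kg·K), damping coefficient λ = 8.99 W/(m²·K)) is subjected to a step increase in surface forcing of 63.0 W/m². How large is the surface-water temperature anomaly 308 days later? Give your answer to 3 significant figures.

Areal heat capacity C = ρ c_p D = 998 × 4190 × 23.3 = 9.74×10^7 J m⁻² K⁻¹.
τ = C / λ = 9.74×10^7 / 8.99 = 1.08×10^7 s.
Equilibrium anomaly ΔT_eq = F / λ = 63.0 / 8.99 = 7.01 K.
t = 308 days = 2.66×10^7 s, so t/τ = 2.46.
ΔT(t) = ΔT_eq (1 − e^(−t/τ)) = 7.01 × (1 − e^−2.46) = 6.41 K.

6.41 K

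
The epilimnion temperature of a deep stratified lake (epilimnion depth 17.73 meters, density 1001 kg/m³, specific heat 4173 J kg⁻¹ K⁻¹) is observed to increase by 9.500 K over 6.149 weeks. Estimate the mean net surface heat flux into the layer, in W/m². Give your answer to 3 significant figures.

189

Areal heat capacity C = ρ c_p D = 1001 × 4173 × 17.73 = 7.41×10^7 J m⁻² K⁻¹.
Required heat per unit area: Q = C ΔT = 7.41×10^7 × 9.500 = 7.04×10^8 J/m².
Flux F = Q / Δt = 7.04×10^8 / 3.72×10^6 s = 189 W/m².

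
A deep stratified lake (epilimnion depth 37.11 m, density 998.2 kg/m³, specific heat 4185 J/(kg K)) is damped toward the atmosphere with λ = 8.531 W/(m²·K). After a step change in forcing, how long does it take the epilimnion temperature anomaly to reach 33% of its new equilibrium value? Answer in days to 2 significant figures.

84 days

Areal heat capacity C = ρ c_p D = 998.2 × 4185 × 37.11 = 1.55×10^8 J/(m²·K).
τ = C / λ = 1.55×10^8 / 8.531 = 1.82×10^7 s.
Fraction reached: 1 − e^(−t/τ) = 0.33 ⇒ t = −τ ln(1 − 0.33) = τ × 0.400.
t = 7.28×10^6 s = 84.2 days.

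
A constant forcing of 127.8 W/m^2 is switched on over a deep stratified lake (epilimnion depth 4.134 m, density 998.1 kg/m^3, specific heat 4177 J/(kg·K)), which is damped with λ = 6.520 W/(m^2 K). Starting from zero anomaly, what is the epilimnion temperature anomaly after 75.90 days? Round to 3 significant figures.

Areal heat capacity C = ρ c_p D = 998.1 × 4177 × 4.134 = 1.72×10^7 J m⁻² K⁻¹.
τ = C / λ = 1.72×10^7 / 6.520 = 2.64×10^6 s.
Equilibrium anomaly ΔT_eq = F / λ = 127.8 / 6.520 = 19.6 K.
t = 75.90 days = 6.56×10^6 s, so t/τ = 2.48.
ΔT(t) = ΔT_eq (1 − e^(−t/τ)) = 19.6 × (1 − e^−2.48) = 18.0 K.

18.0 K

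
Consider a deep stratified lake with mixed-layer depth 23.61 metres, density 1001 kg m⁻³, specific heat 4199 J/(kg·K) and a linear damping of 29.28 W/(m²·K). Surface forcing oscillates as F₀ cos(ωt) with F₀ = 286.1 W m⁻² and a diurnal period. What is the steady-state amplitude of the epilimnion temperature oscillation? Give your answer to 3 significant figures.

0.0396 K

Areal heat capacity C = ρ c_p D = 1001 × 4199 × 23.61 = 9.92×10^7 J/(m²·K).
Angular frequency ω = 2π / T = 2π / 86400 s = 7.27×10^-5 s⁻¹.
√((Cω)² + λ²) = √((7220)² + 29.28²) = 7220 W/(m²·K).
Amplitude A = F₀ / √((Cω)²+λ²) = 286.1 / 7220 = 0.0396 K.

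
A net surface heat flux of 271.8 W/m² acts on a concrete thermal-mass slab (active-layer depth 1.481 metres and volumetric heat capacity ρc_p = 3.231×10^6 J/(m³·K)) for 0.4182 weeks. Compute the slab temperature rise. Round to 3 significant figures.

14.4 K

Areal heat capacity C = ρc_p × D = 3.231×10^6 × 1.481 = 4.79×10^6 J/(m^2 K).
Net heat input Q = F Δt = 271.8 × (0.4182 weeks × 6.048×10^5 s/week) = 6.87×10^7 J/m².
ΔT = Q / C = 6.87×10^7 / 4.79×10^6 = 14.4 K.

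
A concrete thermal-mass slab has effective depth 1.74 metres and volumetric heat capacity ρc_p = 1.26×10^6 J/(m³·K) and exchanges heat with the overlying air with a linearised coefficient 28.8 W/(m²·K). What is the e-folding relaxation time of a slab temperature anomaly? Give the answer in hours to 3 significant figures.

Areal heat capacity C = ρc_p × D = 1.26×10^6 × 1.74 = 2.19×10^6 J/(m²·K).
Relaxation time τ = C / λ = 2.19×10^6 / 28.8 = 76100 s.
In hours: 76100 s / (3600 s/hour) = 21.1 hours.

21.1 hours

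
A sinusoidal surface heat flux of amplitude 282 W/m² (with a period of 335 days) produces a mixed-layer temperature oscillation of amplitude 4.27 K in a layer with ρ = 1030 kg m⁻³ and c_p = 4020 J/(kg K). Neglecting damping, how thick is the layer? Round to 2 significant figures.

ω = 2π / 2.89×10^7 s = 2.17×10^-7 s⁻¹.
Required C = F₀ / (A ω) = 282 / (4.27 × 2.17×10^-7) = 3.04×10^8 J/(m²·K).
D = C / (ρ c_p) = 3.04×10^8 / (1030 × 4020) = 73.5 m.

73 m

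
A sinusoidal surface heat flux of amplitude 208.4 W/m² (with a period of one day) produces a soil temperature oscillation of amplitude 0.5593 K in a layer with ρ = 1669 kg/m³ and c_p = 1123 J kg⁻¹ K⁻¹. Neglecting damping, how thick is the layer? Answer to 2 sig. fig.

2.7 m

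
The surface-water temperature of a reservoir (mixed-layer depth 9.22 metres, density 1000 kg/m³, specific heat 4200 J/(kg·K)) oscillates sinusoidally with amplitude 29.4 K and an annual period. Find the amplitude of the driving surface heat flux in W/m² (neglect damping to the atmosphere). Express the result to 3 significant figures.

Areal heat capacity C = ρ c_p D = 1000 × 4200 × 9.22 = 3.87×10^7 J/(m²·K).
ω = 2π / 3.15×10^7 s = 1.99×10^-7 s⁻¹.
Cω = 3.87×10^7 × 1.99×10^-7 = 7.72 W/(m²·K).
F₀ = A × Cω = 29.4 × 7.72 = 227 W/m².

227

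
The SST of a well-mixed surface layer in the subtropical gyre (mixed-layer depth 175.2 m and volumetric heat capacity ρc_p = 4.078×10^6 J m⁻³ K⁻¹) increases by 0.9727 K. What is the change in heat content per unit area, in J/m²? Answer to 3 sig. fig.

6.95×10^8

Areal heat capacity C = ρc_p × D = 4.078×10^6 × 175.2 = 7.14×10^8 J/(m^2 K).
ΔQ = C ΔT = 7.14×10^8 × 0.9727 = 6.95×10^8 J/m².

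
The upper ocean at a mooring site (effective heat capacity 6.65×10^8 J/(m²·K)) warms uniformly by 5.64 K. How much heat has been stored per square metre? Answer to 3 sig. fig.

Areal heat capacity C = 6.65×10^8 J/(m²·K) (given).
ΔQ = C ΔT = 6.65×10^8 × 5.64 = 3.75×10^9 J/m².

3.75×10^9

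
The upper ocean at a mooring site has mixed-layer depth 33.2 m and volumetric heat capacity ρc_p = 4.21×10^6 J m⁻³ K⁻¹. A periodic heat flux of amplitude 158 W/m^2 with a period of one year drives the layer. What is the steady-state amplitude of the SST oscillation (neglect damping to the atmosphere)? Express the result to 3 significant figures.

5.67 K

Areal heat capacity C = ρc_p × D = 4.21×10^6 × 33.2 = 1.40×10^8 J/(m²·K).
Angular frequency ω = 2π / T = 2π / 3.15×10^7 s = 1.99×10^-7 s⁻¹.
Cω = 1.40×10^8 × 1.99×10^-7 = 27.8 W/(m²·K).
Amplitude A = F₀ / (Cω) = 158 / 27.8 = 5.67 K.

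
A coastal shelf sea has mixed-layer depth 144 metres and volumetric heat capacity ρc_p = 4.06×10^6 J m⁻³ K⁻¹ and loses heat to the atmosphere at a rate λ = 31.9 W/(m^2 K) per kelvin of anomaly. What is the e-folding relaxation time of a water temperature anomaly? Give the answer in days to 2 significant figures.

210 days

Areal heat capacity C = ρc_p × D = 4.06×10^6 × 144 = 5.85×10^8 J/(m²·K).
Relaxation time τ = C / λ = 5.85×10^8 / 31.9 = 1.83×10^7 s.
In days: 1.83×10^7 s / (86400 s/day) = 212 days.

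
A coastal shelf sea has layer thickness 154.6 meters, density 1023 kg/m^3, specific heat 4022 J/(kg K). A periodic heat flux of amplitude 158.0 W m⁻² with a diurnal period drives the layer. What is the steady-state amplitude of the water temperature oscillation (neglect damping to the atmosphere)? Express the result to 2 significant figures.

0.0034 K

Areal heat capacity C = ρ c_p D = 1023 × 4022 × 154.6 = 6.36×10^8 J m⁻² K⁻¹.
Angular frequency ω = 2π / T = 2π / 86400 s = 7.27×10^-5 s⁻¹.
Cω = 6.36×10^8 × 7.27×10^-5 = 46300 W/(m²·K).
Amplitude A = F₀ / (Cω) = 158.0 / 46300 = 0.00342 K.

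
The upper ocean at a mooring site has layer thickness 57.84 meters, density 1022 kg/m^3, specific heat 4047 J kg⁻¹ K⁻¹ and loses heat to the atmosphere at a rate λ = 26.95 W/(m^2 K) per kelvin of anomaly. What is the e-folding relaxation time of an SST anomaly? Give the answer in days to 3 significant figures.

103 days

Areal heat capacity C = ρ c_p D = 1022 × 4047 × 57.84 = 2.39×10^8 J m⁻² K⁻¹.
Relaxation time τ = C / λ = 2.39×10^8 / 26.95 = 8.88×10^6 s.
In days: 8.88×10^6 s / (86400 s/day) = 103 days.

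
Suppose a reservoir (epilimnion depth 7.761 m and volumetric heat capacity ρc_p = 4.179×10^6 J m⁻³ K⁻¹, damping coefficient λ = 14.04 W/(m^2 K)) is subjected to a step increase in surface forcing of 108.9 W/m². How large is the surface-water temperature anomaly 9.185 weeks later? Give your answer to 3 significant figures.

Areal heat capacity C = ρc_p × D = 4.179×10^6 × 7.761 = 3.24×10^7 J m⁻² K⁻¹.
τ = C / λ = 3.24×10^7 / 14.04 = 2.31×10^6 s.
Equilibrium anomaly ΔT_eq = F / λ = 108.9 / 14.04 = 7.76 K.
t = 9.185 weeks = 5.56×10^6 s, so t/τ = 2.40.
ΔT(t) = ΔT_eq (1 − e^(−t/τ)) = 7.76 × (1 − e^−2.40) = 7.06 K.

7.06 K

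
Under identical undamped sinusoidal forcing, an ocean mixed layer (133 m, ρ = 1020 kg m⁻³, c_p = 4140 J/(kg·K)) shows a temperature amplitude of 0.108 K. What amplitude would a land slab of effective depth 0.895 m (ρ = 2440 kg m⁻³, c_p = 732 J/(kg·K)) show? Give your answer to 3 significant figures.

C_ocean = 5.62×10^8 J/(m²·K); C_land = 1.60×10^6 J/(m²·K).
A ∝ 1/C ⇒ A_land = A_ocean × C_ocean/C_land = 0.108 × 351 = 37.9 K.

37.9 K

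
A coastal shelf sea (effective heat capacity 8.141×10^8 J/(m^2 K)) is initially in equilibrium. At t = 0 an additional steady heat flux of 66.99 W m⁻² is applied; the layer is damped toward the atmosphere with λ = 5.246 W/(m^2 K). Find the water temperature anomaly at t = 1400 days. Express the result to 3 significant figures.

6.91 K

Areal heat capacity C = 8.141×10^8 J/(m^2 K) (given).
τ = C / λ = 8.14×10^8 / 5.246 = 1.55×10^8 s.
Equilibrium anomaly ΔT_eq = F / λ = 66.99 / 5.246 = 12.8 K.
t = 1400 days = 1.21×10^8 s, so t/τ = 0.779.
ΔT(t) = ΔT_eq (1 − e^(−t/τ)) = 12.8 × (1 − e^−0.779) = 6.91 K.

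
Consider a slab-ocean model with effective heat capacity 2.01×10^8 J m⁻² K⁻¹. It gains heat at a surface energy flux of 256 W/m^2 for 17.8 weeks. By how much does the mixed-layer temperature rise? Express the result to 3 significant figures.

Areal heat capacity C = 2.01×10^8 J m⁻² K⁻¹ (given).
Net heat input Q = F Δt = 256 × (17.8 weeks × 6.048×10^5 s/week) = 2.76×10^9 J/m².
ΔT = Q / C = 2.76×10^9 / 2.01×10^8 = 13.7 K.

13.7 K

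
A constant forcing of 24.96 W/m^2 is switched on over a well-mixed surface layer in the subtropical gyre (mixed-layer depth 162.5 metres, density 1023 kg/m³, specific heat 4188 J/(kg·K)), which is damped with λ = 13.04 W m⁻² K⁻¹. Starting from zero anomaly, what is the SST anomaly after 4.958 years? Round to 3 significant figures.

Areal heat capacity C = ρ c_p D = 1023 × 4188 × 162.5 = 6.96×10^8 J/(m^2 K).
τ = C / λ = 6.96×10^8 / 13.04 = 5.34×10^7 s.
Equilibrium anomaly ΔT_eq = F / λ = 24.96 / 13.04 = 1.91 K.
t = 4.958 years = 1.56×10^8 s, so t/τ = 2.93.
ΔT(t) = ΔT_eq (1 − e^(−t/τ)) = 1.91 × (1 − e^−2.93) = 1.81 K.

1.81 K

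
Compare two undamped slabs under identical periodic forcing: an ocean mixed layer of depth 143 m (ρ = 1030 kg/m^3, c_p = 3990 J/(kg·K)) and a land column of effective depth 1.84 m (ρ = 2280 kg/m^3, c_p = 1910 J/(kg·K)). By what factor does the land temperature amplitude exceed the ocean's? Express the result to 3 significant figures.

73.3

C_ocean = 1030 × 3990 × 143 = 5.88×10^8 J/(m²·K).
C_land = 2280 × 1910 × 1.84 = 8.01×10^6 J/(m²·K).
Undamped amplitude ∝ 1/C, so A_land/A_ocean = C_ocean/C_land = 73.3.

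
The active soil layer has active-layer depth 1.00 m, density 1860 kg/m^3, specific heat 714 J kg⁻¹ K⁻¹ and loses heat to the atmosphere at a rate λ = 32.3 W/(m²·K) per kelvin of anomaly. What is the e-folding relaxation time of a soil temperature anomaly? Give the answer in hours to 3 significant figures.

11.4 hours

Areal heat capacity C = ρ c_p D = 1860 × 714 × 1.00 = 1.33×10^6 J/(m²·K).
Relaxation time τ = C / λ = 1.33×10^6 / 32.3 = 41100 s.
In hours: 41100 s / (3600 s/hour) = 11.4 hours.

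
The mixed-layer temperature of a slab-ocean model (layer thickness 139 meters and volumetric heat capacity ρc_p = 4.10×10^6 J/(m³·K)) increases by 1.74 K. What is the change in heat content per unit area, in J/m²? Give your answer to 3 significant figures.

Areal heat capacity C = ρc_p × D = 4.10×10^6 × 139 = 5.70×10^8 J/(m²·K).
ΔQ = C ΔT = 5.70×10^8 × 1.74 = 9.92×10^8 J/m².

9.92×10^8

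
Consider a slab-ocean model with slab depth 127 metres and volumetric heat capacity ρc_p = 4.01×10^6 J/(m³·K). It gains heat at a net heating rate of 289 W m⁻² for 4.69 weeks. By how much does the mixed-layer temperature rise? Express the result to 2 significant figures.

1.6 K

Areal heat capacity C = ρc_p × D = 4.01×10^6 × 127 = 5.09×10^8 J m⁻² K⁻¹.
Net heat input Q = F Δt = 289 × (4.69 weeks × 6.048×10^5 s/week) = 8.20×10^8 J/m².
ΔT = Q / C = 8.20×10^8 / 5.09×10^8 = 1.61 K.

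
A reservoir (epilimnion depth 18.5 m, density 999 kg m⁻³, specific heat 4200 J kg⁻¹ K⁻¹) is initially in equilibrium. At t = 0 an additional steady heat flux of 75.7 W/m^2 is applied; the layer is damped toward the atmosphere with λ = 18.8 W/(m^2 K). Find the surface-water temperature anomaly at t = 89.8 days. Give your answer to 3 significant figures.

3.41 K

Areal heat capacity C = ρ c_p D = 999 × 4200 × 18.5 = 7.76×10^7 J/(m^2 K).
τ = C / λ = 7.76×10^7 / 18.8 = 4.13×10^6 s.
Equilibrium anomaly ΔT_eq = F / λ = 75.7 / 18.8 = 4.03 K.
t = 89.8 days = 7.76×10^6 s, so t/τ = 1.88.
ΔT(t) = ΔT_eq (1 − e^(−t/τ)) = 4.03 × (1 − e^−1.88) = 3.41 K.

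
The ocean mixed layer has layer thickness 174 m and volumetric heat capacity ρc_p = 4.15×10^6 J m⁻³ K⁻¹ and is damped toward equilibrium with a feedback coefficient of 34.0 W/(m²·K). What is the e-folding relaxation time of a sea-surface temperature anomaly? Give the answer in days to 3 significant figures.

Areal heat capacity C = ρc_p × D = 4.15×10^6 × 174 = 7.22×10^8 J/(m²·K).
Relaxation time τ = C / λ = 7.22×10^8 / 34.0 = 2.12×10^7 s.
In days: 2.12×10^7 s / (86400 s/day) = 246 days.

246 days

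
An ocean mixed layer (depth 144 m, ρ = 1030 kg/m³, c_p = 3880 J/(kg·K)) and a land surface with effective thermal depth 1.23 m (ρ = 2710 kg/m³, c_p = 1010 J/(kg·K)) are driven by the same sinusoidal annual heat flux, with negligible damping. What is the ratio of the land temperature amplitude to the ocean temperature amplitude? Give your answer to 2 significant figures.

170

C_ocean = 1030 × 3880 × 144 = 5.75×10^8 J/(m²·K).
C_land = 2710 × 1010 × 1.23 = 3.37×10^6 J/(m²·K).
Undamped amplitude ∝ 1/C, so A_land/A_ocean = C_ocean/C_land = 171.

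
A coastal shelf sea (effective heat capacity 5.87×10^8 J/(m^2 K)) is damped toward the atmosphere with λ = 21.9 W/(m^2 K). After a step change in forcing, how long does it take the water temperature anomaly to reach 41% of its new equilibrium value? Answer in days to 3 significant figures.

Areal heat capacity C = 5.87×10^8 J/(m^2 K) (given).
τ = C / λ = 5.87×10^8 / 21.9 = 2.68×10^7 s.
Fraction reached: 1 − e^(−t/τ) = 0.41 ⇒ t = −τ ln(1 − 0.41) = τ × 0.528.
t = 1.41×10^7 s = 164 days.

164 days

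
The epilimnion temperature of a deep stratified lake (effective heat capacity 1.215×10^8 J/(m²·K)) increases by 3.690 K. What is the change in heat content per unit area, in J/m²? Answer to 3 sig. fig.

4.48×10^8

Areal heat capacity C = 1.215×10^8 J/(m²·K) (given).
ΔQ = C ΔT = 1.21×10^8 × 3.690 = 4.48×10^8 J/m².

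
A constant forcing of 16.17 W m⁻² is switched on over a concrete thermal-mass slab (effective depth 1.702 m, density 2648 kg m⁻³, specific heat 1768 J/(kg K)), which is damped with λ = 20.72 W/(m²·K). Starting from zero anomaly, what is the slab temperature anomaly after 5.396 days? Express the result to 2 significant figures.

Areal heat capacity C = ρ c_p D = 2648 × 1768 × 1.702 = 7.97×10^6 J/(m^2 K).
τ = C / λ = 7.97×10^6 / 20.72 = 3.85×10^5 s.
Equilibrium anomaly ΔT_eq = F / λ = 16.17 / 20.72 = 0.780 K.
t = 5.396 days = 4.66×10^5 s, so t/τ = 1.21.
ΔT(t) = ΔT_eq (1 − e^(−t/τ)) = 0.780 × (1 − e^−1.21) = 0.548 K.

0.55 K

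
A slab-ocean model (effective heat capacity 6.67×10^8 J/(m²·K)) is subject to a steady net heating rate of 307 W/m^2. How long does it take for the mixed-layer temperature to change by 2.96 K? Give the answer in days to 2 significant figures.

74 days

Areal heat capacity C = 6.67×10^8 J/(m²·K) (given).
Time required: Δt = C ΔT / F = 6.67×10^8 × 2.96 / 307 = 6.43×10^6 s.
In days: 6.43×10^6 s / (86400 s/day) = 74.4 days.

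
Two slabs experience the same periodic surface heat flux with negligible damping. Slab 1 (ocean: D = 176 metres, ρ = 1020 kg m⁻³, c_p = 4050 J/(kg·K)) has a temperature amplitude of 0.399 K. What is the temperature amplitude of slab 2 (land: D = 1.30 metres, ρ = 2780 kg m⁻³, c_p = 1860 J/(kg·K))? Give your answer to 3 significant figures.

43.2 K

C_ocean = 7.27×10^8 J/(m²·K); C_land = 6.72×10^6 J/(m²·K).
A ∝ 1/C ⇒ A_land = A_ocean × C_ocean/C_land = 0.399 × 108 = 43.2 K.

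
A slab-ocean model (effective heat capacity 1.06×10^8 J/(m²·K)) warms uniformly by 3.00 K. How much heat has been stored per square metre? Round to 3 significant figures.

3.18×10^8

Areal heat capacity C = 1.06×10^8 J/(m²·K) (given).
ΔQ = C ΔT = 1.06×10^8 × 3.00 = 3.18×10^8 J/m².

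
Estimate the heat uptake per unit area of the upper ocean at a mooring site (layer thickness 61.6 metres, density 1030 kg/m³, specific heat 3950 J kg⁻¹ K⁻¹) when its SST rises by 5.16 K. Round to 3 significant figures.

Areal heat capacity C = ρ c_p D = 1030 × 3950 × 61.6 = 2.51×10^8 J/(m^2 K).
ΔQ = C ΔT = 2.51×10^8 × 5.16 = 1.29×10^9 J/m².

1.29×10^9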